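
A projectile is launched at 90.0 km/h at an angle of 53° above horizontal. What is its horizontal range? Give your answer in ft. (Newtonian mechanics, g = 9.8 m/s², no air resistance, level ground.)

v₀ = 90.0 km/h × 0.2777777777777778 = 25.0 m/s
R = v₀² × sin(2θ) / g = 25.0² × sin(2 × 53°) / 9.8 = 625.0 × 0.961262 / 9.8 = 61.305 m
R = 61.305 m / 0.3048 = 201.1 ft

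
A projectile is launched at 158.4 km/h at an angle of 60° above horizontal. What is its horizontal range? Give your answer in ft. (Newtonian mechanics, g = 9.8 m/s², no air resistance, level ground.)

v₀ = 158.4 km/h × 0.2777777777777778 = 44.0 m/s
R = v₀² × sin(2θ) / g = 44.0² × sin(2 × 60°) / 9.8 = 1936.0 × 0.866025 / 9.8 = 171.084 m
R = 171.084 m / 0.3048 = 561.3 ft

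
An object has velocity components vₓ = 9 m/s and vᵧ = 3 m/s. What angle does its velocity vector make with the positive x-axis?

θ = arctan(vᵧ/vₓ) = arctan(3/9) = 18.43°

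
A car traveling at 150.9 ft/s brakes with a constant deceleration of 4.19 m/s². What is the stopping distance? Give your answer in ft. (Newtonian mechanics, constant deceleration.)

v₀ = 150.9 ft/s × 0.3048 = 45.9943 m/s
d = v₀² / (2a) = 45.9943² / (2 × 4.19) = 2115.48 / 8.38 = 252.444 m
d = 252.444 m / 0.3048 = 828.2 ft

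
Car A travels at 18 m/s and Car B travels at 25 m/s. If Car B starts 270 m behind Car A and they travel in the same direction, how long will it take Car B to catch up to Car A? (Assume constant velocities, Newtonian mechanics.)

Relative speed: v_rel = 25 - 18 = 7 m/s
Time to catch: t = d₀/v_rel = 270/7 = 38.57 s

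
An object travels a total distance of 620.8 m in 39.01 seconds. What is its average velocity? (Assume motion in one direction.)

v_avg = Δd / Δt = 620.8 / 39.01 = 15.91 m/s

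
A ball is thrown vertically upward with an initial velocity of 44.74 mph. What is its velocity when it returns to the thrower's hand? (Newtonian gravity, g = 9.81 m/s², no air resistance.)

By conservation of energy (no air resistance), the ball returns to the throw height with the same speed as launch, but directed downward.
|v_ground| = v₀ = 44.74 mph
v_ground = 44.74 mph (downward)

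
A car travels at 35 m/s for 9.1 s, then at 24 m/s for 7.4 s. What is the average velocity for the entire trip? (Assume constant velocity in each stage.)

d₁ = v₁t₁ = 35 × 9.1 = 318.5 m
d₂ = v₂t₂ = 24 × 7.4 = 177.6 m
d_total = 496.1 m, t_total = 16.5 s
v_avg = d_total/t_total = 496.1/16.5 = 30.07 m/s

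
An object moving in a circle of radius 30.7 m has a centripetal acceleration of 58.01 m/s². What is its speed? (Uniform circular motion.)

v = √(a_c × r) = √(58.01 × 30.7) = 42.2 m/s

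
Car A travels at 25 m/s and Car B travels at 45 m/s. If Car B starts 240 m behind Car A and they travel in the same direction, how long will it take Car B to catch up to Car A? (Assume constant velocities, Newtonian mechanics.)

Relative speed: v_rel = 45 - 25 = 20 m/s
Time to catch: t = d₀/v_rel = 240/20 = 12.0 s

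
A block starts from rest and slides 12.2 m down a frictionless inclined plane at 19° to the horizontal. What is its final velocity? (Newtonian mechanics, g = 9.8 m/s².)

a = g sin(θ) = 9.8 × sin(19°) = 3.1906 m/s²
v = √(2ad) = √(2 × 3.1906 × 12.2) = 8.82 m/s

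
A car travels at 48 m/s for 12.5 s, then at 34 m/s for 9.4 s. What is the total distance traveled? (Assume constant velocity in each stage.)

d₁ = v₁t₁ = 48 × 12.5 = 600.0 m
d₂ = v₂t₂ = 34 × 9.4 = 319.6 m
d_total = 600.0 + 319.6 = 919.6 m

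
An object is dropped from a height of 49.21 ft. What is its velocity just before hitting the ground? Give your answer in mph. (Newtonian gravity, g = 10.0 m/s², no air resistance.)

h = 49.21 ft × 0.3048 = 14.9992 m
v = √(2gh) = √(2 × 10.0 × 14.9992) = 17.32 m/s
v = 17.32 m/s / 0.44704 = 38.74 mph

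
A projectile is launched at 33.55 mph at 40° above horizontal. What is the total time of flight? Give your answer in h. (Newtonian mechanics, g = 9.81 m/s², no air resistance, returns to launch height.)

v₀ = 33.55 mph × 0.44704 = 14.9982 m/s
T = 2 × v₀ × sin(θ) / g = 2 × 14.9982 × sin(40°) / 9.81 = 2 × 14.9982 × 0.642788 / 9.81 = 1.96548 s
T = 1.96548 s / 3600.0 = 0.000546 h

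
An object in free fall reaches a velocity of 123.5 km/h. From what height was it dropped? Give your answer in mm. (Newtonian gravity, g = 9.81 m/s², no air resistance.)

v = 123.5 km/h × 0.2777777777777778 = 34.3056 m/s
h = v² / (2g) = 34.3056² / (2 × 9.81) = 59.9834 m
h = 59.9834 m / 0.001 = 59980 mm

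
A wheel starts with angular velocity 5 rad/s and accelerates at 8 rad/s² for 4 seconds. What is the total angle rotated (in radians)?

θ = ω₀t + ½αt² = 5×4 + ½×8×4² = 84.0 rad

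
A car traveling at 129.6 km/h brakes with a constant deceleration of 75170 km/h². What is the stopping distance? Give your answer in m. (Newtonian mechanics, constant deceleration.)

v₀ = 129.6 km/h × 0.2777777777777778 = 36.0 m/s
a = 75170 km/h² × 7.716049382716049e-05 = 5.80015 m/s²
d = v₀² / (2a) = 36.0² / (2 × 5.80015) = 1296.0 / 11.6003 = 111.7 m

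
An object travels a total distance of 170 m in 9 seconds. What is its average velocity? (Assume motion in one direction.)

v_avg = Δd / Δt = 170 / 9 = 18.89 m/s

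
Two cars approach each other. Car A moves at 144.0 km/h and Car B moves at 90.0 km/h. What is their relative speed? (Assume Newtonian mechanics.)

v_rel = v_A + v_B = 144.0 + 90.0 = 234.0 km/h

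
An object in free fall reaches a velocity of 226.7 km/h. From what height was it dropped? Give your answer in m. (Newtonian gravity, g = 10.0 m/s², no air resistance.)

v = 226.7 km/h × 0.2777777777777778 = 62.9722 m/s
h = v² / (2g) = 62.9722² / (2 × 10.0) = 198.3 m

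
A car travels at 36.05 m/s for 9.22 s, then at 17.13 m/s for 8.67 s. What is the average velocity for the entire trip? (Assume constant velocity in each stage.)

d₁ = v₁t₁ = 36.05 × 9.22 = 332.381 m
d₂ = v₂t₂ = 17.13 × 8.67 = 148.5171 m
d_total = 480.8981 m, t_total = 17.89 s
v_avg = d_total/t_total = 480.8981/17.89 = 26.88 m/s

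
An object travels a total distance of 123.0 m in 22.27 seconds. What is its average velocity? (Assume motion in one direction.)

v_avg = Δd / Δt = 123.0 / 22.27 = 5.52 m/s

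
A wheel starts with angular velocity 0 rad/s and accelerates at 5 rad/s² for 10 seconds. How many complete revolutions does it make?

θ = ω₀t + ½αt² = 0×10 + ½×5×10² = 250.0 rad
Total revolutions = θ/(2π) = 250.0/(2π) = 39.79
Complete revolutions = ⌊39.79⌋ = 39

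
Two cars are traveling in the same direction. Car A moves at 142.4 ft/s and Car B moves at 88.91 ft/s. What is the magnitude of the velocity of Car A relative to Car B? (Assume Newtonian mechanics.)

v_rel = |v_A - v_B| = |142.4 - 88.91| = 53.49 ft/s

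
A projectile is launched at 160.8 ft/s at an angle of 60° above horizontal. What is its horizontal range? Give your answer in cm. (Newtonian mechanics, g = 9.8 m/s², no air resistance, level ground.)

v₀ = 160.8 ft/s × 0.3048 = 49.0118 m/s
R = v₀² × sin(2θ) / g = 49.0118² × sin(2 × 60°) / 9.8 = 2402.16 × 0.866025 / 9.8 = 212.279 m
R = 212.279 m / 0.01 = 21230 cm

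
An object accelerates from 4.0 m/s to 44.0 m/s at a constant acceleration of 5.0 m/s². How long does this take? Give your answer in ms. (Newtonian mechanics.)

t = (v - v₀) / a = (44.0 - 4.0) / 5.0 = 8.0 s
t = 8.0 s / 0.001 = 8000 ms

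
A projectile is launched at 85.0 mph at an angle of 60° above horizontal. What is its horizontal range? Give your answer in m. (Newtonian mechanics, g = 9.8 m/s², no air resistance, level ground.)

v₀ = 85.0 mph × 0.44704 = 37.9984 m/s
R = v₀² × sin(2θ) / g = 37.9984² × sin(2 × 60°) / 9.8 = 1443.88 × 0.866025 / 9.8 = 127.6 m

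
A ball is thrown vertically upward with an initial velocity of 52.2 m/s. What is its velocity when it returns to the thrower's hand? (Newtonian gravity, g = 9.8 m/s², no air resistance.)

By conservation of energy (no air resistance), the ball returns to the throw height with the same speed as launch, but directed downward.
|v_ground| = v₀ = 52.2 m/s
v_ground = 52.2 m/s (downward)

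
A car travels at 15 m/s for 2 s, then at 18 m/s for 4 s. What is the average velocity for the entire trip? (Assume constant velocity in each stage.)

d₁ = v₁t₁ = 15 × 2 = 30 m
d₂ = v₂t₂ = 18 × 4 = 72 m
d_total = 102 m, t_total = 6 s
v_avg = d_total/t_total = 102/6 = 17.0 m/s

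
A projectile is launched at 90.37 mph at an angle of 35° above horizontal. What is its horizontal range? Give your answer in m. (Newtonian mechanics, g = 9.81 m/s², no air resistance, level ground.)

v₀ = 90.37 mph × 0.44704 = 40.399 m/s
R = v₀² × sin(2θ) / g = 40.399² × sin(2 × 35°) / 9.81 = 1632.08 × 0.939693 / 9.81 = 156.3 m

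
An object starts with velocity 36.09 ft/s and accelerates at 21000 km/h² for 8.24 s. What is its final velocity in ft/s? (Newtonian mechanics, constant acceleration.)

v₀ = 36.09 ft/s × 0.3048 = 11.0002 m/s
a = 21000 km/h² × 7.716049382716049e-05 = 1.62037 m/s²
v = v₀ + a × t = 11.0002 + 1.62037 × 8.24 = 24.352 m/s
v = 24.352 m/s / 0.3048 = 79.9 ft/s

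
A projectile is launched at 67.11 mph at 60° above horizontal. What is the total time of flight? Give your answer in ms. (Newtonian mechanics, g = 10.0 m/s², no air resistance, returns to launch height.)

v₀ = 67.11 mph × 0.44704 = 30.0009 m/s
T = 2 × v₀ × sin(θ) / g = 2 × 30.0009 × sin(60°) / 10.0 = 2 × 30.0009 × 0.866025 / 10.0 = 5.19631 s
T = 5.19631 s / 0.001 = 5196 ms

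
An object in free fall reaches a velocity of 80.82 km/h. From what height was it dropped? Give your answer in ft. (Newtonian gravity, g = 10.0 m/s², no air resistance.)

v = 80.82 km/h × 0.2777777777777778 = 22.45 m/s
h = v² / (2g) = 22.45² / (2 × 10.0) = 25.2001 m
h = 25.2001 m / 0.3048 = 82.68 ft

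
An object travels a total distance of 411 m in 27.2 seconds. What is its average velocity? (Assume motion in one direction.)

v_avg = Δd / Δt = 411 / 27.2 = 15.11 m/s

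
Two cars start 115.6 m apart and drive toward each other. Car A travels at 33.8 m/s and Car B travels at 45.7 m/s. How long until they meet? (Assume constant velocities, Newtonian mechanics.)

Combined speed: v_combined = 33.8 + 45.7 = 79.5 m/s
Time to meet: t = d/v_combined = 115.6/79.5 = 1.45 s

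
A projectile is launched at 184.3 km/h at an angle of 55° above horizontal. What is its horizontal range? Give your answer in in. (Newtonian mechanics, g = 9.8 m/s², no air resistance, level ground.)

v₀ = 184.3 km/h × 0.2777777777777778 = 51.1944 m/s
R = v₀² × sin(2θ) / g = 51.1944² × sin(2 × 55°) / 9.8 = 2620.87 × 0.939693 / 9.8 = 251.307 m
R = 251.307 m / 0.0254 = 9894 in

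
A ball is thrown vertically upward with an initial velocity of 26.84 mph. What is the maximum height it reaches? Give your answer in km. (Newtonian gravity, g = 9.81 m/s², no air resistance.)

v₀ = 26.84 mph × 0.44704 = 11.9986 m/s
h_max = v₀² / (2g) = 11.9986² / (2 × 9.81) = 143.966 / 19.62 = 7.33772 m
h_max = 7.33772 m / 1000.0 = 0.007338 km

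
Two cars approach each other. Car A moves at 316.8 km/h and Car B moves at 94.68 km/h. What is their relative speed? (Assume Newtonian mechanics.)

v_rel = v_A + v_B = 316.8 + 94.68 = 411.48 km/h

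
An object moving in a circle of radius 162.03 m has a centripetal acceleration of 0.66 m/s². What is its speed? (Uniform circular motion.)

v = √(a_c × r) = √(0.66 × 162.03) = 10.34 m/s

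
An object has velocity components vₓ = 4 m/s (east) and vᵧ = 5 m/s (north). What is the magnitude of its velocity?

|v| = √(vₓ² + vᵧ²) = √(4² + 5²) = √(41) = 6.4 m/s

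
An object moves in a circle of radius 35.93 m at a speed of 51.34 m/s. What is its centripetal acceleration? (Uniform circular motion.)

a_c = v²/r = 51.34²/35.93 = 2635.7956/35.93 = 73.36 m/s²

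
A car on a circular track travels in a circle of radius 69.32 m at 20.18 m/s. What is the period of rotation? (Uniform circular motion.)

T = 2πr/v = 2π×69.32/20.18 = 21.58 s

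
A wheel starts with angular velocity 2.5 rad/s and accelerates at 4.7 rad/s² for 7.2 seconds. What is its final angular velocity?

ω = ω₀ + αt = 2.5 + 4.7 × 7.2 = 36.34 rad/s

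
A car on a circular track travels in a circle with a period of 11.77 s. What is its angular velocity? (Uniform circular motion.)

ω = 2π/T = 2π/11.77 = 0.5338 rad/s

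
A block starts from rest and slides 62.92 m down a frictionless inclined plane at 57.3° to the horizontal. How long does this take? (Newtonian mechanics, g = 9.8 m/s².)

a = g sin(θ) = 9.8 × sin(57.3°) = 8.2468 m/s²
t = √(2d/a) = √(2 × 62.92 / 8.2468) = 3.91 s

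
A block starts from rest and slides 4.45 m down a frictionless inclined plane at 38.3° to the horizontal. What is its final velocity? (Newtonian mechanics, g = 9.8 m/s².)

a = g sin(θ) = 9.8 × sin(38.3°) = 6.0738 m/s²
v = √(2ad) = √(2 × 6.0738 × 4.45) = 7.35 m/s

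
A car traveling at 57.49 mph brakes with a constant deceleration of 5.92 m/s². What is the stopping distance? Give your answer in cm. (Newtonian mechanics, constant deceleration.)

v₀ = 57.49 mph × 0.44704 = 25.7003 m/s
d = v₀² / (2a) = 25.7003² / (2 × 5.92) = 660.505 / 11.84 = 55.7859 m
d = 55.7859 m / 0.01 = 5579 cm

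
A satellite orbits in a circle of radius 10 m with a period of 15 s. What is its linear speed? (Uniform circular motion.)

v = 2πr/T = 2π×10/15 = 4.19 m/s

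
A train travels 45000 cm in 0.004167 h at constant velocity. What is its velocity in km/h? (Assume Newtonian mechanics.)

d = 45000 cm × 0.01 = 450.0 m
t = 0.004167 h × 3600.0 = 15.0012 s
v = d / t = 450.0 / 15.0012 = 29.9976 m/s
v = 29.9976 m/s / 0.2777777777777778 = 108.0 km/h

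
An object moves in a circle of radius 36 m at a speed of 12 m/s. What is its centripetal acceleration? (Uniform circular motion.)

a_c = v²/r = 12²/36 = 144/36 = 4.0 m/s²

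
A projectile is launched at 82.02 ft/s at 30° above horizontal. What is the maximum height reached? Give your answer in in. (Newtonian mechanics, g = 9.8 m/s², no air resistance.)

v₀ = 82.02 ft/s × 0.3048 = 24.9997 m/s
H = v₀² × sin²(θ) / (2g) = 24.9997² × sin(30°)² / (2 × 9.8) = 624.985 × 0.25 / 19.6 = 7.97175 m
H = 7.97175 m / 0.0254 = 313.8 in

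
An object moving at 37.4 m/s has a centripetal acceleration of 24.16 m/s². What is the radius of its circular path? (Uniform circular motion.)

r = v²/a_c = 37.4²/24.16 = 57.9 m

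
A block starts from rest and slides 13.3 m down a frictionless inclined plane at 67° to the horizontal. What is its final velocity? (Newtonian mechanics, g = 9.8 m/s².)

a = g sin(θ) = 9.8 × sin(67°) = 9.0209 m/s²
v = √(2ad) = √(2 × 9.0209 × 13.3) = 15.49 m/s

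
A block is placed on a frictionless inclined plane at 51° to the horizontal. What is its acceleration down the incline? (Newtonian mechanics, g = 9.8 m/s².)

a = g sin(θ) = 9.8 × sin(51°) = 9.8 × 0.7771 = 7.62 m/s²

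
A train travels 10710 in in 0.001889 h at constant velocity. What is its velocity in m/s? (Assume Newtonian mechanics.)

d = 10710 in × 0.0254 = 272.034 m
t = 0.001889 h × 3600.0 = 6.8004 s
v = d / t = 272.034 / 6.8004 = 40.0 m/s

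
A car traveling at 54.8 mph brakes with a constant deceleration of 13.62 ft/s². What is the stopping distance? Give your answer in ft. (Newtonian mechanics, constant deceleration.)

v₀ = 54.8 mph × 0.44704 = 24.4978 m/s
a = 13.62 ft/s² × 0.3048 = 4.15138 m/s²
d = v₀² / (2a) = 24.4978² / (2 × 4.15138) = 600.142 / 8.30276 = 72.2822 m
d = 72.2822 m / 0.3048 = 237.1 ft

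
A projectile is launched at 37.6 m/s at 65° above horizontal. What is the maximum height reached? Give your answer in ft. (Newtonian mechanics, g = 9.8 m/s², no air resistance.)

H = v₀² × sin²(θ) / (2g) = 37.6² × sin(65°)² / (2 × 9.8) = 1413.76 × 0.821394 / 19.6 = 59.2477 m
H = 59.2477 m / 0.3048 = 194.4 ft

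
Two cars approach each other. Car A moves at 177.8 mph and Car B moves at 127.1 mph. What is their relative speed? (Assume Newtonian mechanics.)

v_rel = v_A + v_B = 177.8 + 127.1 = 304.9 mph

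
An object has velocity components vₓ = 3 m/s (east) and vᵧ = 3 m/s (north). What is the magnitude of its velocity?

|v| = √(vₓ² + vᵧ²) = √(3² + 3²) = √(18) = 4.24 m/s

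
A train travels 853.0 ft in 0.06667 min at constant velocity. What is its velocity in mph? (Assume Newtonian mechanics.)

d = 853.0 ft × 0.3048 = 259.994 m
t = 0.06667 min × 60.0 = 4.0002 s
v = d / t = 259.994 / 4.0002 = 64.9953 m/s
v = 64.9953 m/s / 0.44704 = 145.4 mph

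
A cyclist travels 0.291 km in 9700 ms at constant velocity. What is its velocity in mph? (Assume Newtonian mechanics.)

d = 0.291 km × 1000.0 = 291.0 m
t = 9700 ms × 0.001 = 9.7 s
v = d / t = 291.0 / 9.7 = 30.0 m/s
v = 30.0 m/s / 0.44704 = 67.11 mph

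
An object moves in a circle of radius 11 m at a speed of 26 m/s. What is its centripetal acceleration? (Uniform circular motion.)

a_c = v²/r = 26²/11 = 676/11 = 61.45 m/s²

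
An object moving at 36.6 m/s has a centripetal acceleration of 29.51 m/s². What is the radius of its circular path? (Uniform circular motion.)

r = v²/a_c = 36.6²/29.51 = 45.39 m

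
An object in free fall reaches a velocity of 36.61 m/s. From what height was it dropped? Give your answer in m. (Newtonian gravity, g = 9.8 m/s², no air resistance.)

h = v² / (2g) = 36.61² / (2 × 9.8) = 68.38 m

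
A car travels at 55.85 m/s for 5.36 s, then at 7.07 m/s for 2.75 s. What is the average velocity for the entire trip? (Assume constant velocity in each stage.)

d₁ = v₁t₁ = 55.85 × 5.36 = 299.356 m
d₂ = v₂t₂ = 7.07 × 2.75 = 19.4425 m
d_total = 318.7985 m, t_total = 8.11 s
v_avg = d_total/t_total = 318.7985/8.11 = 39.31 m/s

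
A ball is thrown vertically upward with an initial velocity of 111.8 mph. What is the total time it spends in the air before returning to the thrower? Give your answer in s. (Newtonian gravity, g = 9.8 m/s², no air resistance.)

v₀ = 111.8 mph × 0.44704 = 49.9791 m/s
t_total = 2 × v₀ / g = 2 × 49.9791 / 9.8 = 10.2 s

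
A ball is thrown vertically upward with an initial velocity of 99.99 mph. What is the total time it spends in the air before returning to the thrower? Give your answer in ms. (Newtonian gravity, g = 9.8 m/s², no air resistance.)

v₀ = 99.99 mph × 0.44704 = 44.6995 m/s
t_total = 2 × v₀ / g = 2 × 44.6995 / 9.8 = 9.12235 s
t_total = 9.12235 s / 0.001 = 9122 ms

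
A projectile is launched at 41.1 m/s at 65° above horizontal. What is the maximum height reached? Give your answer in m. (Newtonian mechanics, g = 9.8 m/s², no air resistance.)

H = v₀² × sin²(θ) / (2g) = 41.1² × sin(65°)² / (2 × 9.8) = 1689.21 × 0.821394 / 19.6 = 70.79 m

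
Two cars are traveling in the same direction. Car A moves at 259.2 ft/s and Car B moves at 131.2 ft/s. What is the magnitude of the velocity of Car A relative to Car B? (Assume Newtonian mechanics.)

v_rel = |v_A - v_B| = |259.2 - 131.2| = 128.0 ft/s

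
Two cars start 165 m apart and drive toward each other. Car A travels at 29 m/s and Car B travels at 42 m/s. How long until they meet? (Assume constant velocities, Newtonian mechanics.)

Combined speed: v_combined = 29 + 42 = 71 m/s
Time to meet: t = d/v_combined = 165/71 = 2.32 s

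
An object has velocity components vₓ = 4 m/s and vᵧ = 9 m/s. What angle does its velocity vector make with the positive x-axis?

θ = arctan(vᵧ/vₓ) = arctan(9/4) = 66.04°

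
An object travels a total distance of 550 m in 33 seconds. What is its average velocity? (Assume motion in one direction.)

v_avg = Δd / Δt = 550 / 33 = 16.67 m/s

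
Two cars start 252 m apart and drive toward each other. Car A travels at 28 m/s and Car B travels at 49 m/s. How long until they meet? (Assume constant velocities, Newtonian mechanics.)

Combined speed: v_combined = 28 + 49 = 77 m/s
Time to meet: t = d/v_combined = 252/77 = 3.27 s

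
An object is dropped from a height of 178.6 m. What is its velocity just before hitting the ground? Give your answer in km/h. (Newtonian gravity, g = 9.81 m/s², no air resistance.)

v = √(2gh) = √(2 × 9.81 × 178.6) = 59.1957 m/s
v = 59.1957 m/s / 0.2777777777777778 = 213.1 km/h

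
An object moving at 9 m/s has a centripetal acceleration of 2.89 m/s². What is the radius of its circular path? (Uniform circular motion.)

r = v²/a_c = 9²/2.89 = 28.03 m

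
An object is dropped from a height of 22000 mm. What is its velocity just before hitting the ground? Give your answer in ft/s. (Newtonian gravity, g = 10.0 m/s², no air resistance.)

h = 22000 mm × 0.001 = 22.0 m
v = √(2gh) = √(2 × 10.0 × 22.0) = 20.9762 m/s
v = 20.9762 m/s / 0.3048 = 68.82 ft/s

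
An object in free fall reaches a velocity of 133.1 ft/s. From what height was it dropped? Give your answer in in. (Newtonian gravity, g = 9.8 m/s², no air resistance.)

v = 133.1 ft/s × 0.3048 = 40.5689 m/s
h = v² / (2g) = 40.5689² / (2 × 9.8) = 83.9712 m
h = 83.9712 m / 0.0254 = 3306 in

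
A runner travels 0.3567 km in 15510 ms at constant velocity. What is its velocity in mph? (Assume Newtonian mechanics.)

d = 0.3567 km × 1000.0 = 356.7 m
t = 15510 ms × 0.001 = 15.51 s
v = d / t = 356.7 / 15.51 = 22.9981 m/s
v = 22.9981 m/s / 0.44704 = 51.45 mph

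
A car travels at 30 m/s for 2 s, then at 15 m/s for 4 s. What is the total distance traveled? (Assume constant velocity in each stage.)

d₁ = v₁t₁ = 30 × 2 = 60 m
d₂ = v₂t₂ = 15 × 4 = 60 m
d_total = 60 + 60 = 120 m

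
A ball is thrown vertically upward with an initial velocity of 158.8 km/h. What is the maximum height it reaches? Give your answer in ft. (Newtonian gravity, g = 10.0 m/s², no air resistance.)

v₀ = 158.8 km/h × 0.2777777777777778 = 44.1111 m/s
h_max = v₀² / (2g) = 44.1111² / (2 × 10.0) = 1945.79 / 20.0 = 97.2895 m
h_max = 97.2895 m / 0.3048 = 319.2 ft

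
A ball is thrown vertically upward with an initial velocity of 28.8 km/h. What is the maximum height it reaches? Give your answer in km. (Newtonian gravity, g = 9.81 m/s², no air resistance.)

v₀ = 28.8 km/h × 0.2777777777777778 = 8.0 m/s
h_max = v₀² / (2g) = 8.0² / (2 × 9.81) = 64.0 / 19.62 = 3.26198 m
h_max = 3.26198 m / 1000.0 = 0.003262 km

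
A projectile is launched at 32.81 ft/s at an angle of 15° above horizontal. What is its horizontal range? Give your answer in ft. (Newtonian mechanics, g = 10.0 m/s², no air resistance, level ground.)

v₀ = 32.81 ft/s × 0.3048 = 10.0005 m/s
R = v₀² × sin(2θ) / g = 10.0005² × sin(2 × 15°) / 10.0 = 100.01 × 0.5 / 10.0 = 5.0005 m
R = 5.0005 m / 0.3048 = 16.41 ft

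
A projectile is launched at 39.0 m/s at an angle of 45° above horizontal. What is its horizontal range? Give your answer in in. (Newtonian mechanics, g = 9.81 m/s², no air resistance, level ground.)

R = v₀² × sin(2θ) / g = 39.0² × sin(2 × 45°) / 9.81 = 1521.0 × 1.0 / 9.81 = 155.046 m
R = 155.046 m / 0.0254 = 6104 in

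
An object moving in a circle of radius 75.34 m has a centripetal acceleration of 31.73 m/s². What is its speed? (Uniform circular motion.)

v = √(a_c × r) = √(31.73 × 75.34) = 48.89 m/s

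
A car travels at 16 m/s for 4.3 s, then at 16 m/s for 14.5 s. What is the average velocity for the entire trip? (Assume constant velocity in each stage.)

d₁ = v₁t₁ = 16 × 4.3 = 68.8 m
d₂ = v₂t₂ = 16 × 14.5 = 232.0 m
d_total = 300.8 m, t_total = 18.8 s
v_avg = d_total/t_total = 300.8/18.8 = 16.0 m/s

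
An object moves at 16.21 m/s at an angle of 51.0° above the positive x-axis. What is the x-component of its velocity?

vₓ = v cos(θ) = 16.21 × cos(51.0°) = 10.2 m/s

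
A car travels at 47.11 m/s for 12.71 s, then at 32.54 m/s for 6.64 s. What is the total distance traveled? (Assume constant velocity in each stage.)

d₁ = v₁t₁ = 47.11 × 12.71 = 598.7681 m
d₂ = v₂t₂ = 32.54 × 6.64 = 216.0656 m
d_total = 598.7681 + 216.0656 = 814.83 m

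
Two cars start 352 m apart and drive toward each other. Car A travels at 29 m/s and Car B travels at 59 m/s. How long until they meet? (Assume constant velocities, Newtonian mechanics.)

Combined speed: v_combined = 29 + 59 = 88 m/s
Time to meet: t = d/v_combined = 352/88 = 4.0 s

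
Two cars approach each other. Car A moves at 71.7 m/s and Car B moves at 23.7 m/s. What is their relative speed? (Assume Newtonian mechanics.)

v_rel = v_A + v_B = 71.7 + 23.7 = 95.4 m/s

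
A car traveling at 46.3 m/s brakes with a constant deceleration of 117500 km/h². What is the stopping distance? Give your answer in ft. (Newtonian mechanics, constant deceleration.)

a = 117500 km/h² × 7.716049382716049e-05 = 9.06636 m/s²
d = v₀² / (2a) = 46.3² / (2 × 9.06636) = 2143.69 / 18.1327 = 118.222 m
d = 118.222 m / 0.3048 = 387.9 ft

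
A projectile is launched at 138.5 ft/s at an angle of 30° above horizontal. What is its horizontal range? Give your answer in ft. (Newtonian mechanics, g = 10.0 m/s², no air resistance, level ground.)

v₀ = 138.5 ft/s × 0.3048 = 42.2148 m/s
R = v₀² × sin(2θ) / g = 42.2148² × sin(2 × 30°) / 10.0 = 1782.09 × 0.866025 / 10.0 = 154.333 m
R = 154.333 m / 0.3048 = 506.3 ft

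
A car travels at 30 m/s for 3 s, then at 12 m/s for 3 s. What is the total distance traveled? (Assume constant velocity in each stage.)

d₁ = v₁t₁ = 30 × 3 = 90 m
d₂ = v₂t₂ = 12 × 3 = 36 m
d_total = 90 + 36 = 126 m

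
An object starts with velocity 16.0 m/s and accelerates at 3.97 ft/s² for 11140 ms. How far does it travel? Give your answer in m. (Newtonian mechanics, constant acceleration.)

a = 3.97 ft/s² × 0.3048 = 1.21006 m/s²
t = 11140 ms × 0.001 = 11.14 s
d = v₀ × t + ½ × a × t² = 16.0 × 11.14 + 0.5 × 1.21006 × 11.14² = 253.3 m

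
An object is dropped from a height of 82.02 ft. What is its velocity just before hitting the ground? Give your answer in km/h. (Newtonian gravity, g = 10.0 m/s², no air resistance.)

h = 82.02 ft × 0.3048 = 24.9997 m
v = √(2gh) = √(2 × 10.0 × 24.9997) = 22.3605 m/s
v = 22.3605 m/s / 0.2777777777777778 = 80.5 km/h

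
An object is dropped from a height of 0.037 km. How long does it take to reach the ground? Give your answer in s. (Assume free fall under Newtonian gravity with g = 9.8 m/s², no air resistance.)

h = 0.037 km × 1000.0 = 37.0 m
t = √(2h/g) = √(2 × 37.0 / 9.8) = 2.748 s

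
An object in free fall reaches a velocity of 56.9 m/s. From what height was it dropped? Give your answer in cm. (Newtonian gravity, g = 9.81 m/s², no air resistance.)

h = v² / (2g) = 56.9² / (2 × 9.81) = 165.016 m
h = 165.016 m / 0.01 = 16500 cm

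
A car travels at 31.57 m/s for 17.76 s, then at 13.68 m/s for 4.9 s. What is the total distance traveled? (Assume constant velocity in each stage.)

d₁ = v₁t₁ = 31.57 × 17.76 = 560.6832 m
d₂ = v₂t₂ = 13.68 × 4.9 = 67.032 m
d_total = 560.6832 + 67.032 = 627.72 m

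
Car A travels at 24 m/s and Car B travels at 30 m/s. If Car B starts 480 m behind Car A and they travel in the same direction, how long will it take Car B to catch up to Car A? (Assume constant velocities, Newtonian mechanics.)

Relative speed: v_rel = 30 - 24 = 6 m/s
Time to catch: t = d₀/v_rel = 480/6 = 80.0 s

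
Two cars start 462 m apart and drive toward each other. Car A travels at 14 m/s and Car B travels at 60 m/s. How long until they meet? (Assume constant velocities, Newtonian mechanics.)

Combined speed: v_combined = 14 + 60 = 74 m/s
Time to meet: t = d/v_combined = 462/74 = 6.24 s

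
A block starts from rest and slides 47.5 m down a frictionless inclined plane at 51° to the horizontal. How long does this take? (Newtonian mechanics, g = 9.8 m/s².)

a = g sin(θ) = 9.8 × sin(51°) = 7.616 m/s²
t = √(2d/a) = √(2 × 47.5 / 7.616) = 3.53 s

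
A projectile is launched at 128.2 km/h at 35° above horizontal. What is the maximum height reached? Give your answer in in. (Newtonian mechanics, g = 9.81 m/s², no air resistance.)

v₀ = 128.2 km/h × 0.2777777777777778 = 35.6111 m/s
H = v₀² × sin²(θ) / (2g) = 35.6111² × sin(35°)² / (2 × 9.81) = 1268.15 × 0.32899 / 19.62 = 21.2645 m
H = 21.2645 m / 0.0254 = 837.2 in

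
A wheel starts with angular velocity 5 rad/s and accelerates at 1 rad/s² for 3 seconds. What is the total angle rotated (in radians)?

θ = ω₀t + ½αt² = 5×3 + ½×1×3² = 19.5 rad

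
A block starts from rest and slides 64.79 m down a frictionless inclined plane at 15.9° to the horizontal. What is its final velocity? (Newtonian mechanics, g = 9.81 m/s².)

a = g sin(θ) = 9.81 × sin(15.9°) = 2.6875 m/s²
v = √(2ad) = √(2 × 2.6875 × 64.79) = 18.66 m/s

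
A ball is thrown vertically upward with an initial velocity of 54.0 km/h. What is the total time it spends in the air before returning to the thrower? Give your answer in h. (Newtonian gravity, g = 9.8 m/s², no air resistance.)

v₀ = 54.0 km/h × 0.2777777777777778 = 15.0 m/s
t_total = 2 × v₀ / g = 2 × 15.0 / 9.8 = 3.06122 s
t_total = 3.06122 s / 3600.0 = 0.0008503 h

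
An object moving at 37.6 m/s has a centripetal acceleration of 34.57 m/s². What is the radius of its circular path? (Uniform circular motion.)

r = v²/a_c = 37.6²/34.57 = 40.9 m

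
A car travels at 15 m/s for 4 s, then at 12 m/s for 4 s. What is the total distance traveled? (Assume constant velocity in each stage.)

d₁ = v₁t₁ = 15 × 4 = 60 m
d₂ = v₂t₂ = 12 × 4 = 48 m
d_total = 60 + 48 = 108 m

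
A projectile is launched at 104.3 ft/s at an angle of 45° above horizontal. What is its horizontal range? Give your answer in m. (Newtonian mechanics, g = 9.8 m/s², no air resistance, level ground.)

v₀ = 104.3 ft/s × 0.3048 = 31.7906 m/s
R = v₀² × sin(2θ) / g = 31.7906² × sin(2 × 45°) / 9.8 = 1010.64 × 1.0 / 9.8 = 103.1 m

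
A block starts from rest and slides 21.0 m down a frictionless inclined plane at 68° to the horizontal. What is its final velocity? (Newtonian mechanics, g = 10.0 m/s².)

a = g sin(θ) = 10.0 × sin(68°) = 9.2718 m/s²
v = √(2ad) = √(2 × 9.2718 × 21.0) = 19.73 m/s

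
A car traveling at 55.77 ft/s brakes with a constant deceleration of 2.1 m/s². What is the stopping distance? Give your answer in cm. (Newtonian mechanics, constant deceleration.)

v₀ = 55.77 ft/s × 0.3048 = 16.9987 m/s
d = v₀² / (2a) = 16.9987² / (2 × 2.1) = 288.956 / 4.2 = 68.799 m
d = 68.799 m / 0.01 = 6880 cm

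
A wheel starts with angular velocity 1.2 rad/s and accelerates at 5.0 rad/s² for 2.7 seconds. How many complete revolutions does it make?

θ = ω₀t + ½αt² = 1.2×2.7 + ½×5.0×2.7² = 21.465 rad
Total revolutions = θ/(2π) = 21.465/(2π) = 3.42
Complete revolutions = ⌊3.42⌋ = 3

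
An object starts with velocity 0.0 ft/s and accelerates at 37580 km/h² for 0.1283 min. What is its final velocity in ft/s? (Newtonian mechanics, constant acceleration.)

v₀ = 0.0 ft/s × 0.3048 = 0.0 m/s
a = 37580 km/h² × 7.716049382716049e-05 = 2.89969 m/s²
t = 0.1283 min × 60.0 = 7.698 s
v = v₀ + a × t = 0.0 + 2.89969 × 7.698 = 22.3218 m/s
v = 22.3218 m/s / 0.3048 = 73.23 ft/s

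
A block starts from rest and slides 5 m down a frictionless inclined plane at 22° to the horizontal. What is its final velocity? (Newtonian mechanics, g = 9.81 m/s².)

a = g sin(θ) = 9.81 × sin(22°) = 3.6749 m/s²
v = √(2ad) = √(2 × 3.6749 × 5) = 6.06 m/s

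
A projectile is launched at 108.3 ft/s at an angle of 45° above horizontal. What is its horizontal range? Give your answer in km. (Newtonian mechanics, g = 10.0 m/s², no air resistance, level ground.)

v₀ = 108.3 ft/s × 0.3048 = 33.0098 m/s
R = v₀² × sin(2θ) / g = 33.0098² × sin(2 × 45°) / 10.0 = 1089.65 × 1.0 / 10.0 = 108.965 m
R = 108.965 m / 1000.0 = 0.109 km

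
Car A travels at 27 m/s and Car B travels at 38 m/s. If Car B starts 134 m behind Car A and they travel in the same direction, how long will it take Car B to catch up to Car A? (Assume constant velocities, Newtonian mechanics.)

Relative speed: v_rel = 38 - 27 = 11 m/s
Time to catch: t = d₀/v_rel = 134/11 = 12.18 s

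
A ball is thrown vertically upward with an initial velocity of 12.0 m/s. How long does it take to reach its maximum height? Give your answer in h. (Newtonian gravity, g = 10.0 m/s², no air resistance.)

t_up = v₀ / g = 12.0 / 10.0 = 1.2 s
t_up = 1.2 s / 3600.0 = 0.0003333 h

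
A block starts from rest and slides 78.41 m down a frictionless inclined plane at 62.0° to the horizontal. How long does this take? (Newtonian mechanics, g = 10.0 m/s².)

a = g sin(θ) = 10.0 × sin(62.0°) = 8.8295 m/s²
t = √(2d/a) = √(2 × 78.41 / 8.8295) = 4.21 s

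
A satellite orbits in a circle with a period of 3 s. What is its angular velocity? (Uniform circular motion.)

ω = 2π/T = 2π/3 = 2.0944 rad/s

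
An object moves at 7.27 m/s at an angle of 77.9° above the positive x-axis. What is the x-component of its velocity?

vₓ = v cos(θ) = 7.27 × cos(77.9°) = 1.52 m/s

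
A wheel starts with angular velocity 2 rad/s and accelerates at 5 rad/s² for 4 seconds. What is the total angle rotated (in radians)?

θ = ω₀t + ½αt² = 2×4 + ½×5×4² = 48.0 rad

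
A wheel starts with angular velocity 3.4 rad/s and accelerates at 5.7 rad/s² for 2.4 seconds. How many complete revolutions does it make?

θ = ω₀t + ½αt² = 3.4×2.4 + ½×5.7×2.4² = 24.576 rad
Total revolutions = θ/(2π) = 24.576/(2π) = 3.91
Complete revolutions = ⌊3.91⌋ = 3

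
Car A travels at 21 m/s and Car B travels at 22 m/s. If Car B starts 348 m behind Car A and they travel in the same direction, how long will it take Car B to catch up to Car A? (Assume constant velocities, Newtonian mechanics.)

Relative speed: v_rel = 22 - 21 = 1 m/s
Time to catch: t = d₀/v_rel = 348/1 = 348.0 s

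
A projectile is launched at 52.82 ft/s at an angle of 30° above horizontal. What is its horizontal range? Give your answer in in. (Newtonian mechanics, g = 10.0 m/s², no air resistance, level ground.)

v₀ = 52.82 ft/s × 0.3048 = 16.0995 m/s
R = v₀² × sin(2θ) / g = 16.0995² × sin(2 × 30°) / 10.0 = 259.194 × 0.866025 / 10.0 = 22.4468 m
R = 22.4468 m / 0.0254 = 883.7 in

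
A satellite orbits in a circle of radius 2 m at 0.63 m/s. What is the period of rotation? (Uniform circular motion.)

T = 2πr/v = 2π×2/0.63 = 19.95 s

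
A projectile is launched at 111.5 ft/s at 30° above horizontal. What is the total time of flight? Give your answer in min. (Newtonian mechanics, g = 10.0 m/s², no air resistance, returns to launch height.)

v₀ = 111.5 ft/s × 0.3048 = 33.9852 m/s
T = 2 × v₀ × sin(θ) / g = 2 × 33.9852 × sin(30°) / 10.0 = 2 × 33.9852 × 0.5 / 10.0 = 3.39852 s
T = 3.39852 s / 60.0 = 0.05664 min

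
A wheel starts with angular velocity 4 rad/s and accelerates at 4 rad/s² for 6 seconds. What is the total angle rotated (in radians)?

θ = ω₀t + ½αt² = 4×6 + ½×4×6² = 96.0 rad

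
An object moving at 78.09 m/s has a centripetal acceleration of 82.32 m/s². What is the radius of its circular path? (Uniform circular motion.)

r = v²/a_c = 78.09²/82.32 = 74.08 m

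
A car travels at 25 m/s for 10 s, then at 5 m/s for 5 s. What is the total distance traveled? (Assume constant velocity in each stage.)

d₁ = v₁t₁ = 25 × 10 = 250 m
d₂ = v₂t₂ = 5 × 5 = 25 m
d_total = 250 + 25 = 275 m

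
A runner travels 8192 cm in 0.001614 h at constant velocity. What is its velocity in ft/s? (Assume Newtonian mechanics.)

d = 8192 cm × 0.01 = 81.92 m
t = 0.001614 h × 3600.0 = 5.8104 s
v = d / t = 81.92 / 5.8104 = 14.0989 m/s
v = 14.0989 m/s / 0.3048 = 46.26 ft/s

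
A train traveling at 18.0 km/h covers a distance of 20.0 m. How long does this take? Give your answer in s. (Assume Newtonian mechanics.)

v = 18.0 km/h × 0.2777777777777778 = 5.0 m/s
t = d / v = 20.0 / 5.0 = 4.0 s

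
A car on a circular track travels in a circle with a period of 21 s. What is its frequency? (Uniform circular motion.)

f = 1/T = 1/21 = 0.0476 Hz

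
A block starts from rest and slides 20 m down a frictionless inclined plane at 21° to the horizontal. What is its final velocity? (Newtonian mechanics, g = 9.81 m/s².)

a = g sin(θ) = 9.81 × sin(21°) = 3.5156 m/s²
v = √(2ad) = √(2 × 3.5156 × 20) = 11.86 m/s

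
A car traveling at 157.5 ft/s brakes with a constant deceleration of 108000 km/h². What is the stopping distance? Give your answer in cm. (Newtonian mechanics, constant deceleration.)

v₀ = 157.5 ft/s × 0.3048 = 48.006 m/s
a = 108000 km/h² × 7.716049382716049e-05 = 8.33333 m/s²
d = v₀² / (2a) = 48.006² / (2 × 8.33333) = 2304.58 / 16.6667 = 138.275 m
d = 138.275 m / 0.01 = 13830 cm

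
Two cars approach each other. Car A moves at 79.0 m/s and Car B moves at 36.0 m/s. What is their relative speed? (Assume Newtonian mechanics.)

v_rel = v_A + v_B = 79.0 + 36.0 = 115.0 m/s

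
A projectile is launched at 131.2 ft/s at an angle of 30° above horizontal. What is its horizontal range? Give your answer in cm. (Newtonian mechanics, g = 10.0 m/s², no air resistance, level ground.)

v₀ = 131.2 ft/s × 0.3048 = 39.9898 m/s
R = v₀² × sin(2θ) / g = 39.9898² × sin(2 × 30°) / 10.0 = 1599.18 × 0.866025 / 10.0 = 138.493 m
R = 138.493 m / 0.01 = 13850 cm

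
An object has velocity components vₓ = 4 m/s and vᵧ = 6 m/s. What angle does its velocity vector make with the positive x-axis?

θ = arctan(vᵧ/vₓ) = arctan(6/4) = 56.31°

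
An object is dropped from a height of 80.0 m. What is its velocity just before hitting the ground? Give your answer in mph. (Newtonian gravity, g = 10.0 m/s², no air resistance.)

v = √(2gh) = √(2 × 10.0 × 80.0) = 40.0 m/s
v = 40.0 m/s / 0.44704 = 89.48 mph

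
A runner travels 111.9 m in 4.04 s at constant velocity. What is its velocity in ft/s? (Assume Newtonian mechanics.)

v = d / t = 111.9 / 4.04 = 27.698 m/s
v = 27.698 m/s / 0.3048 = 90.87 ft/s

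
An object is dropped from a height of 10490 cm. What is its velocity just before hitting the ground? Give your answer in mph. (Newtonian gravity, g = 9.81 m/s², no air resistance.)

h = 10490 cm × 0.01 = 104.9 m
v = √(2gh) = √(2 × 9.81 × 104.9) = 45.3667 m/s
v = 45.3667 m/s / 0.44704 = 101.5 mph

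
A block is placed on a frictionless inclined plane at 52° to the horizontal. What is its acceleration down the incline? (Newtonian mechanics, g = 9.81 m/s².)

a = g sin(θ) = 9.81 × sin(52°) = 9.81 × 0.788 = 7.73 m/s²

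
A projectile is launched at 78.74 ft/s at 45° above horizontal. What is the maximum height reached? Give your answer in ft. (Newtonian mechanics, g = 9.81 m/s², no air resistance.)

v₀ = 78.74 ft/s × 0.3048 = 24.0 m/s
H = v₀² × sin²(θ) / (2g) = 24.0² × sin(45°)² / (2 × 9.81) = 576.0 × 0.5 / 19.62 = 14.6789 m
H = 14.6789 m / 0.3048 = 48.16 ft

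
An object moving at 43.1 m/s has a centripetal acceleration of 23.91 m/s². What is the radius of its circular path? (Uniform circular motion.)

r = v²/a_c = 43.1²/23.91 = 77.69 m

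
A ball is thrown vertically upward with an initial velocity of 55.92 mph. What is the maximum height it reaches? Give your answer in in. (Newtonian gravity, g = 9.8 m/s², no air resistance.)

v₀ = 55.92 mph × 0.44704 = 24.9985 m/s
h_max = v₀² / (2g) = 24.9985² / (2 × 9.8) = 624.925 / 19.6 = 31.8839 m
h_max = 31.8839 m / 0.0254 = 1255 in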